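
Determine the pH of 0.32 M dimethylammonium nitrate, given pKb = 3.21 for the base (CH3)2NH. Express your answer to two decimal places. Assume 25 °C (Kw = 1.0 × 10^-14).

pH = 5.64

(CH3)2NH2+ is the conjugate acid of the weak base (CH3)2NH.
Kb = 10^(−3.21) = 6.17 × 10^-4
Ka = Kw/Kb = 1.0×10^-14 / 6.17 × 10^-4 = 1.62 × 10^-11
From the ICE table, Ka = x²/(0.32 − x) = 1.62 × 10^-11.
Neglecting x in the denominator: x = √(1.62 × 10^-11 × 0.32) = 2.28 × 10^-6 M
Check: 0.00071% ionized — well under 5%, approximation valid.
pH = −log[H+] = −log(2.28 × 10^-6) = 5.64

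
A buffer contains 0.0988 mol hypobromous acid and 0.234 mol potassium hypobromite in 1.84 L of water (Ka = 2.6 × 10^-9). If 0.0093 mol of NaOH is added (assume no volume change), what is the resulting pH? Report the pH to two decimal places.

After neutralization: n(HOBr) = 0.0895 mol, n(OBr-) = 0.243 mol.
pKa = −log(2.6 × 10^-9) = 8.585
pH = pKa + log(n_OBr-/n_HOBr) = 8.585 + log(0.243/0.0895) = 8.585 + (+0.434)

pH = 9.02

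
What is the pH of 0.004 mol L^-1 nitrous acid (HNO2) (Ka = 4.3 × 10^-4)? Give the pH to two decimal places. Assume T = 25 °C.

pH = 2.95

HNO2 ⇌ NO2- + H+
From the ICE table, Ka = x²/(0.004 − x) = 4.3 × 10^-4.
x is not negligible relative to C₀; solve x² + 0.00043·x − 1.72e-06 = 0.
x = [−0.00043 + √(0.00043² + 6.88e-06)]/2 = 1.11 × 10^-3 M
pH = −log[H+] = −log(1.11 × 10^-3) = 2.95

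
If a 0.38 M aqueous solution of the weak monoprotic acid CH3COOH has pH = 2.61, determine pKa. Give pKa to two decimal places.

pKa = 4.80

[H+] = 10^(-2.61) = 2.45 × 10^-3 M
At equilibrium [HA] = 0.38 − 2.45 × 10^-3 = 3.78 × 10^-1 M
Ka = [H+][A-]/[HA] = (2.45 × 10^-3)² / 3.78 × 10^-1 = 1.59 × 10^-5
pKa = -log(1.59 × 10^-5) = 4.80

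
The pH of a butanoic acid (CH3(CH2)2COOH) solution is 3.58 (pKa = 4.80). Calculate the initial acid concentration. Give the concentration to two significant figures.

C₀ = 4.6 × 10^-3 M

[H+] = 10^(-3.58) = 2.63 × 10^-4 M = x
Ka = 10^(−4.80) = 1.58 × 10^-5
Ka = x²/(C₀ − x) ⇒ C₀ = x + x²/Ka
C₀ = 2.63 × 10^-4 + (2.63 × 10^-4)²/(1.58 × 10^-5) = 4.64 × 10^-3 M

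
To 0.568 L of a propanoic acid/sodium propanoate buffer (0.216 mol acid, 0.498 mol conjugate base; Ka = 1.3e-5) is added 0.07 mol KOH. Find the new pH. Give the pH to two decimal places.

pH = 5.48

OH- converts CH3CH2COOH to CH3CH2COO-: CH3CH2COOH → 0.146 mol, CH3CH2COO- → 0.568 mol.
pKa = −log(1.3 × 10^-5) = 4.886
pH = pKa + log([A⁻]/[HA]) = 4.886 + log(0.568/0.146) = 4.886 +0.590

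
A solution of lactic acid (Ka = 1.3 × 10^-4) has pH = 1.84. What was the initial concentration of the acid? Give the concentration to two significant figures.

C₀ = 1.6 M

[H+] = 10^(-1.84) = 1.45 × 10^-2 M = x
Ka = x²/(C₀ − x) ⇒ C₀ = x + x²/Ka
C₀ = 1.45 × 10^-2 + (1.45 × 10^-2)²/(1.3 × 10^-4) = 1.63 M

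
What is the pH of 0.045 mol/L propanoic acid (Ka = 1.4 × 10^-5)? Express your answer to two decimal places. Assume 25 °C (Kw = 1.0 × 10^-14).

pH = 3.10

CH3CH2COOH ⇌ CH3CH2COO- + H+
From the ICE table, Ka = [H+]²/(0.045 − [H+]) = 1.4 × 10^-5.
Assume [H+] ≪ 0.045: [H+] ≈ √(1.4 × 10^-5 × 0.045) = 7.94 × 10^-4 M
Check: 1.8% ionized — well under 5%, approximation valid.
pH = −log[H+] = −log(7.94 × 10^-4) = 3.10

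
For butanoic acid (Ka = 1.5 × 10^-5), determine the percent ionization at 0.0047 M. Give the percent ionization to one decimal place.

5.5%

CH3(CH2)2COOH ⇌ CH3(CH2)2COO- + H+; let x = [H+] at equilibrium.
Ka = x²/(C₀ − x); solving the quadratic gives x = 2.58 × 10^-4 M.
Fraction ionized = 2.58 × 10^-4 / 0.0047 = 0.0549 → 5.5%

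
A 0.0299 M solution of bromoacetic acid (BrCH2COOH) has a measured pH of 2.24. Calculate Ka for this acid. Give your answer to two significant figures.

[H+] = 10^(-2.24) = 5.75 × 10^-3 M
At equilibrium [HA] = 0.0299 − 5.75 × 10^-3 = 2.41 × 10^-2 M
Ka = [H+][A-]/[HA] = (5.75 × 10^-3)² / 2.41 × 10^-2 = 1.4 × 10^-3

Ka = 1.4 × 10^-3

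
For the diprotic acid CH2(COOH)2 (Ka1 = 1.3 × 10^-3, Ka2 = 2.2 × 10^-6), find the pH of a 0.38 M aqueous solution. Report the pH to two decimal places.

Since Ka1 ≫ Ka2, the first ionization dominates [H+].
Ka1 = x²/(0.38 − x) = 1.3 × 10^-3
Solving the quadratic: x = (−Ka1 + √(Ka1² + 4·Ka1·C₀))/2 = 2.16 × 10^-2 M
pH = −log(2.16 × 10^-2) = 1.67

pH = 1.67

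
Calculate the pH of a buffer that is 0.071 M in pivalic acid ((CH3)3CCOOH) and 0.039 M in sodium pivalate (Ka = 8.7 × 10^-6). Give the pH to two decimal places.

pKa = −log(8.7 × 10^-6) = 5.060
pH = pKa + log([A⁻]/[HA]) = 5.060 + log(0.039/0.071)
pH = 5.060 + (-0.260) = 4.80

pH = 4.80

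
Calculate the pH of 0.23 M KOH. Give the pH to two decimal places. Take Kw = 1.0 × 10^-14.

KOH is a strong base; [OH-] = 0.23 M.
pOH = -log(0.23) = 0.64
pH = 14.00 - 0.64 = 13.36

pH = 13.36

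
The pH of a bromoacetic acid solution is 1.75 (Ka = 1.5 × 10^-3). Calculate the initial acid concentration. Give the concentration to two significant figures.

C₀ = 2.3 × 10^-1 M

[H+] = 10^(-1.75) = 1.78 × 10^-2 M = x
Ka = x²/(C₀ − x) ⇒ C₀ = x + x²/Ka
C₀ = 1.78 × 10^-2 + (1.78 × 10^-2)²/(1.5 × 10^-3) = 2.29 × 10^-1 M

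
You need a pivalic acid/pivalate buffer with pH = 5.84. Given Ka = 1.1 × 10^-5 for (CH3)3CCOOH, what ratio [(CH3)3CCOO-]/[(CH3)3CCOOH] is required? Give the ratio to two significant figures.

pKa = -log(1.1 × 10^-5) = 4.959
pH = pKa + log(r) ⇒ log(r) = 5.84 − 4.959 = +0.881
r = [(CH3)3CCOO-]/[(CH3)3CCOOH] = 10^(+0.881) = 7.6

ratio = 7.6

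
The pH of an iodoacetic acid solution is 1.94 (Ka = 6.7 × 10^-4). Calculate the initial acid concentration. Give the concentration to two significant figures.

C₀ = 2.1 × 10^-1 M

[H+] = 10^(-1.94) = 1.15 × 10^-2 M = x
Ka = x²/(C₀ − x) ⇒ C₀ = x + x²/Ka
C₀ = 1.15 × 10^-2 + (1.15 × 10^-2)²/(6.7 × 10^-4) = 2.09 × 10^-1 M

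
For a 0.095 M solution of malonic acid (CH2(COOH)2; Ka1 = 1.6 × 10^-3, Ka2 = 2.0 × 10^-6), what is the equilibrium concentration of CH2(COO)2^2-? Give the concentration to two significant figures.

2.0 × 10^-6 M

First ionization gives [H+] ≈ [CH2(COOH)COO-] = 1.16 × 10^-2 M.
Second step: Ka2 = [H+][CH2(COO)2^2-]/[CH2(COOH)COO-] ≈ [CH2(COO)2^2-] (since [H+] ≈ [CH2(COOH)COO-]).
So [CH2(COO)2^2-] ≈ Ka2.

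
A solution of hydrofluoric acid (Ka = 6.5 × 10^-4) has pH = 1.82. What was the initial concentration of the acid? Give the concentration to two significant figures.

C₀ = 3.7 × 10^-1 M

[H+] = 10^(-1.82) = 1.51 × 10^-2 M = x
Ka = x²/(C₀ − x) ⇒ C₀ = x + x²/Ka
C₀ = 1.51 × 10^-2 + (1.51 × 10^-2)²/(6.5 × 10^-4) = 3.66 × 10^-1 M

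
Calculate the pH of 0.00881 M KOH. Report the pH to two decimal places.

pH = 11.94

KOH is a strong base; [OH-] = 0.00881 M.
pOH = -log(0.00881) = 2.06
pH = 14.00 - 2.06 = 11.94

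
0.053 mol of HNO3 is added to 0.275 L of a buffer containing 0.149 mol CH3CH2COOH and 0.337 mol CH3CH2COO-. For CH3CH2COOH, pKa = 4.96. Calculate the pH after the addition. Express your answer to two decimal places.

After neutralization: n(CH3CH2COOH) = 0.202 mol, n(CH3CH2COO-) = 0.284 mol.
Henderson–Hasselbalch with mole ratio 0.284/0.202: pH = 4.96 + (+0.148)

pH = 5.11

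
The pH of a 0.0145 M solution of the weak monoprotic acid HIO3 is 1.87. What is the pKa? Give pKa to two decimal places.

[H+] = 10^(-1.87) = 1.35 × 10^-2 M
At equilibrium [HA] = 0.0145 − 1.35 × 10^-2 = 1.00 × 10^-3 M
Ka = [H+][A-]/[HA] = (1.35 × 10^-2)² / 1.00 × 10^-3 = 1.82 × 10^-1
pKa = -log(1.82 × 10^-1) = 0.74

pKa = 0.74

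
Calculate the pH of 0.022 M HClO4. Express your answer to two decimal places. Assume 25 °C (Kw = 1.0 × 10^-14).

HClO4 is a strong acid and dissociates completely, so [H+] = 0.022 M.
pH = -log(0.022) = 1.66

pH = 1.66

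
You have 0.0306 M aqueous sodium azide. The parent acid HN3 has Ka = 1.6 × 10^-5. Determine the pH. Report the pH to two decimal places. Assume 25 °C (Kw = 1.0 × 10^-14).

pH = 8.64

N3- is the conjugate base of the weak acid HN3.
Kb = Kw/Ka = 1.0×10^-14 / 1.6 × 10^-5 = 6.25 × 10^-10
From the ICE table, Kb = [OH-]²/(0.0306 − [OH-]) = 6.25 × 10^-10.
Since Kb ≪ C₀, [OH-] ≈ √(Kb·C₀) = 4.37 × 10^-6 M.
pOH = 5.36, so pH = 14.00 − pOH = 8.64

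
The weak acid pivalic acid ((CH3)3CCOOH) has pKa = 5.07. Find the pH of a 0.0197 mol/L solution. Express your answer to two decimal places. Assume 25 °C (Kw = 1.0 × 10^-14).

pH = 3.39

(CH3)3CCOOH ⇌ (CH3)3CCOO- + H+
Ka = 10^(−5.07) = 8.51 × 10^-6
Ka = [H+]²/(0.0197 − [H+]) = 8.51 × 10^-6
Neglecting [H+] in the denominator: [H+] = √(8.51 × 10^-6 × 0.0197) = 4.09 × 10^-4 M
Check: 2.1% ionized — well under 5%, approximation valid.
pH = −log[H+] = −log(4.09 × 10^-4) = 3.39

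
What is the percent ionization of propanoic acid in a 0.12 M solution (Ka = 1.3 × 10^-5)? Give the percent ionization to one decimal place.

CH3CH2COOH ⇌ CH3CH2COO- + H+; let x = [H+] at equilibrium.
x ≈ √(Ka·C₀) = √(1.3 × 10^-5 × 0.12) = 1.25 × 10^-3 M
% ionization = x/C₀ × 100% = 1.25 × 10^-3/0.12 × 100% = 1.0%

1.0%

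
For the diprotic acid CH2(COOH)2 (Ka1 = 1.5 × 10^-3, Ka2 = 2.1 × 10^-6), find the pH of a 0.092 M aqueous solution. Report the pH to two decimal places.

pH = 1.96

Ka1 ≫ Ka2, so treat the first dissociation as the only significant source of H+.
Ka1 = x²/(0.092 − x) = 1.5 × 10^-3
Solving the quadratic: x = (−Ka1 + √(Ka1² + 4·Ka1·C₀))/2 = 1.10 × 10^-2 M
pH = −log(1.10 × 10^-2) = 1.96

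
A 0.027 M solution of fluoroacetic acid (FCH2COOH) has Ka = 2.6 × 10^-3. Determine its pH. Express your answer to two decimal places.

pH = 2.14

FCH2COOH ⇌ FCH2COO- + H+
From the ICE table, Ka = x²/(0.027 − x) = 2.6 × 10^-3.
The 5% rule fails; solving x² + Ka·x − Ka·C₀ = 0 exactly:
x = [−0.0026 + √(0.0026² + 0.000281)]/2 = 7.18 × 10^-3 M
pH = −log(7.18 × 10^-3) = 2.14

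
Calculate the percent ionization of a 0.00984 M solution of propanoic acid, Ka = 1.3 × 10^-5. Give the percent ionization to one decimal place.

CH3CH2COOH ⇌ CH3CH2COO- + H+; let x = [H+] at equilibrium.
x ≈ √(Ka·C₀) = √(1.3 × 10^-5 × 0.00984) = 3.58 × 10^-4 M
% ionization = x/C₀ × 100% = 3.58 × 10^-4/0.00984 × 100% = 3.6%

3.6%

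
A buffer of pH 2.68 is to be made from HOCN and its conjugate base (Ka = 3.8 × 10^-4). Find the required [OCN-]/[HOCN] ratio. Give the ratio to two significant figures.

pKa = -log(3.8 × 10^-4) = 3.420
pH = pKa + log(r) ⇒ log(r) = 2.68 − 3.420 = -0.740
r = [OCN-]/[HOCN] = 10^(-0.740) = 0.182

ratio = 0.18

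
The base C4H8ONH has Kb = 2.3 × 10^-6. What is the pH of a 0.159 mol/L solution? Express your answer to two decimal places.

C4H8ONH + H2O ⇌ C4H8ONH2+ + OH-
Kb = x²/(0.159 − x) = 2.3 × 10^-6
Since Kb ≪ C₀, x ≈ √(Kb·C₀) = 6.05 × 10^-4 M.
pOH = −log(6.05 × 10^-4) = 3.22; pH = 14.00 − 3.22 = 10.78

pH = 10.78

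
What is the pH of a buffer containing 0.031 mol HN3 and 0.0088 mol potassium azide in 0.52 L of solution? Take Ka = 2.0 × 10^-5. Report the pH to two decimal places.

pH = 4.15

pKa = −log(2.0 × 10^-5) = 4.699
Using pH = pKa + log([base]/[acid]) with [base]/[acid] = 0.0088/0.031:
pH = 4.699 + (-0.547) = 4.15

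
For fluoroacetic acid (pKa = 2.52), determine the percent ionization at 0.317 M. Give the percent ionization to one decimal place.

9.3%

FCH2COOH ⇌ FCH2COO- + H+; let x = [H+] at equilibrium.
Ka = 10^(−2.52) = 3.02 × 10^-3
Solve x² + 0.00302x − 0.000957 = 0 → x = 2.95 × 10^-2 M
% ionization = x/C₀ × 100% = 2.95 × 10^-2/0.317 × 100% = 9.3%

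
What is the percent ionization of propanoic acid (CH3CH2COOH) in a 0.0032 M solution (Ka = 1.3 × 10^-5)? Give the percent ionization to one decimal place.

CH3CH2COOH ⇌ CH3CH2COO- + H+; let x = [H+] at equilibrium.
Solve x² + 1.3e-05x − 4.16e-08 = 0 → x = 1.98 × 10^-4 M
% ionization = x/C₀ × 100% = 1.98 × 10^-4/0.0032 × 100% = 6.2%

6.2%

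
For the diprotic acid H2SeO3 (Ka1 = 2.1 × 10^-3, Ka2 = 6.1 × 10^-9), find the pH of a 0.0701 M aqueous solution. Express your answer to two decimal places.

Ka1 ≫ Ka2, so treat the first dissociation as the only significant source of H+.
Ka1 = x²/(0.0701 − x) = 2.1 × 10^-3
Solving the quadratic: x = (−Ka1 + √(Ka1² + 4·Ka1·C₀))/2 = 1.11 × 10^-2 M
pH = −log(1.11 × 10^-2) = 1.95

pH = 1.95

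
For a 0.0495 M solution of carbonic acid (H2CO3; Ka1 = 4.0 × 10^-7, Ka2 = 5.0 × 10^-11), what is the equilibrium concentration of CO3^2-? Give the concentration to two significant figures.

5.0 × 10^-11 M

First ionization gives [H+] ≈ [HCO3-] = 1.41 × 10^-4 M.
Second step: Ka2 = [H+][CO3^2-]/[HCO3-] ≈ [CO3^2-] (since [H+] ≈ [HCO3-]).
So [CO3^2-] ≈ Ka2.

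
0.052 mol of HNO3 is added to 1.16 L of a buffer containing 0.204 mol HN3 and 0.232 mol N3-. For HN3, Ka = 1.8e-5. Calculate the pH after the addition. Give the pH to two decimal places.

pH = 4.59

After neutralization: n(HN3) = 0.256 mol, n(N3-) = 0.18 mol.
pKa = −log(1.8 × 10^-5) = 4.745
Henderson–Hasselbalch with mole ratio 0.18/0.256: pH = 4.745 + (-0.153)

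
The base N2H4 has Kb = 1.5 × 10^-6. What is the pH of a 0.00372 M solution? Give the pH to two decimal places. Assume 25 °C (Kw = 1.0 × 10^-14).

N2H4 + H2O ⇌ N2H5+ + OH-
Let x = [OH-] at equilibrium. Kb = x²/(0.00372 − x).
Neglecting x in the denominator: x = √(1.5 × 10^-6 × 0.00372) = 7.47 × 10^-5 M
pOH = 4.13, so pH = 14.00 − pOH = 9.87

pH = 9.87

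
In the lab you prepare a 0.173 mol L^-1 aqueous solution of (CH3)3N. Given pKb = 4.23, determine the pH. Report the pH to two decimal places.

pH = 11.50

(CH3)3N + H2O ⇌ (CH3)3NH+ + OH-
Kb = 10^(−4.23) = 5.89 × 10^-5
Kb = [OH-]²/(0.173 − [OH-]) = 5.89 × 10^-5
Since Kb ≪ C₀, [OH-] ≈ √(Kb·C₀) = 3.19 × 10^-3 M.
([OH-]/C₀ = 1.8% < 5%, so the approximation holds.)
pOH = 2.50, so pH = 14.00 − pOH = 11.50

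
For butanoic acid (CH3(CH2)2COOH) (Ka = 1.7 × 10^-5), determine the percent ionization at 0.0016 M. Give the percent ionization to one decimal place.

CH3(CH2)2COOH ⇌ CH3(CH2)2COO- + H+; let x = [H+] at equilibrium.
Ka = x²/(C₀ − x); solving the quadratic gives x = 1.57 × 10^-4 M.
Fraction ionized = 1.57 × 10^-4 / 0.0016 = 0.0981 → 9.8%

9.8%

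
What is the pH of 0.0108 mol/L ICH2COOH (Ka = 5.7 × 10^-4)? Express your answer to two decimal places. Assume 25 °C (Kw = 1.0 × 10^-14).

ICH2COOH ⇌ ICH2COO- + H+
Ka = [H+]²/(0.0108 − [H+]) = 5.7 × 10^-4
[H+] is not negligible relative to C₀; solve [H+]² + 0.00057·[H+] − 6.16e-06 = 0.
[H+] = [−0.00057 + √(0.00057² + 2.46e-05)]/2 = 2.21 × 10^-3 M
pH = −log(2.21 × 10^-3) = 2.66

pH = 2.66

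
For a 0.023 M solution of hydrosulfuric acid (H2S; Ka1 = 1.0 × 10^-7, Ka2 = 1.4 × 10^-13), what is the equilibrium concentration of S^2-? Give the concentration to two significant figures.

First ionization gives [H+] ≈ [HS-] = 4.80 × 10^-5 M.
Second step: Ka2 = [H+][S^2-]/[HS-] ≈ [S^2-] (since [H+] ≈ [HS-]).
So [S^2-] ≈ Ka2.

1.4 × 10^-13 M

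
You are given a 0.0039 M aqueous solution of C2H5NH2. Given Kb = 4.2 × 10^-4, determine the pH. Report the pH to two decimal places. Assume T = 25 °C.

pH = 11.04

C2H5NH2 + H2O ⇌ C2H5NH3+ + OH-
Kb = [OH-]²/(0.0039 − [OH-]) = 4.2 × 10^-4
[OH-] is not negligible relative to C₀; solve [OH-]² + 0.00042·[OH-] − 1.64e-06 = 0.
[OH-] = [−0.00042 + √(0.00042² + 6.55e-06)]/2 = 1.09 × 10^-3 M
pOH = −log(1.09 × 10^-3) = 2.96; pH = 14.00 − 2.96 = 11.04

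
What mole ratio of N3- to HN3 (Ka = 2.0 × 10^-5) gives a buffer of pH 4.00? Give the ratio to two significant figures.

pKa = -log(2.0 × 10^-5) = 4.699
pH = pKa + log(r) ⇒ log(r) = 4.00 − 4.699 = -0.699
r = [N3-]/[HN3] = 10^(-0.699) = 0.2

ratio = 0.20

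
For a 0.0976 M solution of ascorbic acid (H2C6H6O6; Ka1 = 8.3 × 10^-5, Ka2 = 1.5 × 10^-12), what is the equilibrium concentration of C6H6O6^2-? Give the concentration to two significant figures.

1.5 × 10^-12 M

First ionization gives [H+] ≈ [HC6H6O6-] = 2.85 × 10^-3 M.
Second step: Ka2 = [H+][C6H6O6^2-]/[HC6H6O6-] ≈ [C6H6O6^2-] (since [H+] ≈ [HC6H6O6-]).
So [C6H6O6^2-] ≈ Ka2.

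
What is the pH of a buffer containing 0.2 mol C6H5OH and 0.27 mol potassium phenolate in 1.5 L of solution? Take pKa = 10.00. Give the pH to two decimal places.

Henderson–Hasselbalch: pH = pKa + log([C6H5O-]/[C6H5OH]) = 10.00 + log(0.27/0.2)
pH = 10.00 + (+0.130) = 10.13

pH = 10.13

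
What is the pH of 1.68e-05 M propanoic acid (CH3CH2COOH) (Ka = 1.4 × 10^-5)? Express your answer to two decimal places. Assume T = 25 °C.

pH = 5.01

CH3CH2COOH ⇌ CH3CH2COO- + H+
From the ICE table, Ka = x²/(1.68e-05 − x) = 1.4 × 10^-5.
The 5% rule fails; solving x² + Ka·x − Ka·C₀ = 0 exactly:
x = [−1.4e-05 + √(1.4e-05² + 9.41e-10)]/2 = 9.86 × 10^-6 M
pH = −log[H+] = −log(9.86 × 10^-6) = 5.01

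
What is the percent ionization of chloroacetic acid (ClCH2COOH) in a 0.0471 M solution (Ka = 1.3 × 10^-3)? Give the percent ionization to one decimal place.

15.3%

ClCH2COOH ⇌ ClCH2COO- + H+; let x = [H+] at equilibrium.
Ka = x²/(C₀ − x); solving the quadratic gives x = 7.20 × 10^-3 M.
Fraction ionized = 7.20 × 10^-3 / 0.0471 = 0.1529 → 15.3%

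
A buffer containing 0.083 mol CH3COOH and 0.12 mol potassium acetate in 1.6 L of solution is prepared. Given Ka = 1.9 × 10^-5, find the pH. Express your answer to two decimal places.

pH = 4.88

pKa = −log(1.9 × 10^-5) = 4.721
Using pH = pKa + log([base]/[acid]) with [base]/[acid] = 0.12/0.083:
pH = 4.721 + (+0.160) = 4.88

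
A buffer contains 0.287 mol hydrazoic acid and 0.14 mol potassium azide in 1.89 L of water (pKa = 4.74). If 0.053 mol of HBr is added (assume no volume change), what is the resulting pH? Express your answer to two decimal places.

pH = 4.15

After neutralization: n(HN3) = 0.34 mol, n(N3-) = 0.087 mol.
pH = pKa + log(n_N3-/n_HN3) = 4.74 + log(0.087/0.34) = 4.74 + (-0.592)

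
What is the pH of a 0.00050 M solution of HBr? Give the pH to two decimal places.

HBr is a strong acid and dissociates completely, so [H+] = 0.00050 M.
pH = -log(0.0005) = 3.30

pH = 3.30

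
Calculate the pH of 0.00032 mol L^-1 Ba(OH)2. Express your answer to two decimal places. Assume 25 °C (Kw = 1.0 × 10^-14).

pH = 10.81

Ba(OH)2 is a strong base (each formula unit releases 2 OH-); [OH-] = 0.00064 M.
pOH = -log(0.00064) = 3.19
pH = 14.00 - 3.19 = 10.81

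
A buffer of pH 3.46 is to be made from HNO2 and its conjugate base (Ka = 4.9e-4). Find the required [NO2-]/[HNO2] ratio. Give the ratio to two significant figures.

pKa = -log(4.9 × 10^-4) = 3.310
pH = pKa + log(r) ⇒ log(r) = 3.46 − 3.310 = +0.150
r = [NO2-]/[HNO2] = 10^(+0.150) = 1.41

ratio = 1.4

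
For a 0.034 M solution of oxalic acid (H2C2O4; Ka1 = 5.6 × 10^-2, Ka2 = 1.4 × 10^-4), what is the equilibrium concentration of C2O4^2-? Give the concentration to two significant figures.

First ionization gives [H+] ≈ [HC2O4-] = 2.38 × 10^-2 M.
Second step: Ka2 = [H+][C2O4^2-]/[HC2O4-] ≈ [C2O4^2-] (since [H+] ≈ [HC2O4-]).
So [C2O4^2-] ≈ Ka2.

1.4 × 10^-4 M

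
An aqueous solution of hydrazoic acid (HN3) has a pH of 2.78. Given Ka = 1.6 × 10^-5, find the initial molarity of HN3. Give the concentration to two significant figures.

C₀ = 1.7 × 10^-1 M

[H+] = 10^(-2.78) = 1.66 × 10^-3 M = x
Ka = x²/(C₀ − x) ⇒ C₀ = x + x²/Ka
C₀ = 1.66 × 10^-3 + (1.66 × 10^-3)²/(1.6 × 10^-5) = 1.74 × 10^-1 M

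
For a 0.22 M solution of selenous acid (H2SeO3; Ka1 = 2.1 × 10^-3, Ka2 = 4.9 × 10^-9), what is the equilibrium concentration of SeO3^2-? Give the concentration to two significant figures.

First ionization gives [H+] ≈ [HSeO3-] = 2.05 × 10^-2 M.
Second step: Ka2 = [H+][SeO3^2-]/[HSeO3-] ≈ [SeO3^2-] (since [H+] ≈ [HSeO3-]).
So [SeO3^2-] ≈ Ka2.

4.9 × 10^-9 M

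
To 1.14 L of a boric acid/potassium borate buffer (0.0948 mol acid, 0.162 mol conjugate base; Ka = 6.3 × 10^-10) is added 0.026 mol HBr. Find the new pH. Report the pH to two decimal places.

Added H+ converts B(OH)4- to B(OH)3: B(OH)3 → 0.121 mol, B(OH)4- → 0.136 mol.
pKa = −log(6.3 × 10^-10) = 9.201
Henderson–Hasselbalch with mole ratio 0.136/0.121: pH = 9.201 + (+0.051)

pH = 9.25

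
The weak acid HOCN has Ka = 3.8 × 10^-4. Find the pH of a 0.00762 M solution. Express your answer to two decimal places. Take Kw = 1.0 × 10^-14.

pH = 2.82

HOCN ⇌ OCN- + H+
Ka = [H+]²/(0.00762 − [H+]) = 3.8 × 10^-4
[H+] is not negligible relative to C₀; solve [H+]² + 0.00038·[H+] − 2.9e-06 = 0.
[H+] = [−0.00038 + √(0.00038² + 1.16e-05)]/2 = 1.52 × 10^-3 M
pH = −log[H+] = −log(1.52 × 10^-3) = 2.82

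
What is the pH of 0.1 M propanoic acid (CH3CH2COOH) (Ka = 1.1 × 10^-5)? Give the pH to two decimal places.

CH3CH2COOH ⇌ CH3CH2COO- + H+
From the ICE table, Ka = [H+]²/(0.1 − [H+]) = 1.1 × 10^-5.
Assume [H+] ≪ 0.1: [H+] ≈ √(1.1 × 10^-5 × 0.1) = 1.05 × 10^-3 M
([H+]/C₀ = 1% < 5%, so the approximation holds.)
pH = −log[H+] = −log(1.05 × 10^-3) = 2.98

pH = 2.98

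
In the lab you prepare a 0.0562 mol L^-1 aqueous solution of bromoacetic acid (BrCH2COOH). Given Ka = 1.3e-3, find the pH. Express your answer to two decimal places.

pH = 2.10

BrCH2COOH ⇌ BrCH2COO- + H+
From the ICE table, Ka = x²/(0.0562 − x) = 1.3 × 10^-3.
Here C₀/Ka ≈ 43.2, so the small-x approximation fails. Use the quadratic:
x = [−0.0013 + √(0.0013² + 0.000292)]/2 = 7.92 × 10^-3 M
pH = −log(7.92 × 10^-3) = 2.10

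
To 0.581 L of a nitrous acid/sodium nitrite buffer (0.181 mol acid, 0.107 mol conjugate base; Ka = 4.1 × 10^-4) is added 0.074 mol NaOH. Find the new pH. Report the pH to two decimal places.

After neutralization: n(HNO2) = 0.107 mol, n(NO2-) = 0.181 mol.
pKa = −log(4.1 × 10^-4) = 3.387
pH = pKa + log([A⁻]/[HA]) = 3.387 + log(0.181/0.107) = 3.387 +0.228

pH = 3.62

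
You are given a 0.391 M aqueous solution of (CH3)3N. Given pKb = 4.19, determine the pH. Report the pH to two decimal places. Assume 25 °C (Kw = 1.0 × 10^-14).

pH = 11.70

(CH3)3N + H2O ⇌ (CH3)3NH+ + OH-
Kb = 10^(−4.19) = 6.46 × 10^-5
Kb = x²/(0.391 − x) = 6.46 × 10^-5
Since Kb ≪ C₀, x ≈ √(Kb·C₀) = 5.03 × 10^-3 M.
pOH = 2.30, so pH = 14.00 − pOH = 11.70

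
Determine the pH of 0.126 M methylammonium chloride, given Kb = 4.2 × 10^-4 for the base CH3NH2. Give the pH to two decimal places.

CH3NH3+ is the conjugate acid of the weak base CH3NH2.
Ka = Kw/Kb = 1.0×10^-14 / 4.2 × 10^-4 = 2.38 × 10^-11
From the ICE table, Ka = x²/(0.126 − x) = 2.38 × 10^-11.
Neglecting x in the denominator: x = √(2.38 × 10^-11 × 0.126) = 1.73 × 10^-6 M
pH = −log(1.73 × 10^-6) = 5.76

pH = 5.76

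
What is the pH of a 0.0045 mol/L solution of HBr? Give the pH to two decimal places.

pH = 2.35

HBr is a strong acid and dissociates completely, so [H+] = 0.0045 M.
pH = -log(0.0045) = 2.35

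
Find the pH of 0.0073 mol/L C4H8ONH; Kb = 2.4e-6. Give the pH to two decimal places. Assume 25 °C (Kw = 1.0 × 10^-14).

C4H8ONH + H2O ⇌ C4H8ONH2+ + OH-
Kb = [OH-]²/(0.0073 − [OH-]) = 2.4 × 10^-6
Assume [OH-] ≪ 0.0073: [OH-] ≈ √(2.4 × 10^-6 × 0.0073) = 1.32 × 10^-4 M
([OH-]/C₀ = 1.8% < 5%, so the approximation holds.)
pOH = 3.88, so pH = 14.00 − pOH = 10.12

pH = 10.12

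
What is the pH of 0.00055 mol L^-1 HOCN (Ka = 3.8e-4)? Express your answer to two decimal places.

HOCN ⇌ OCN- + H+
Ka = [H+]²/(0.00055 − [H+]) = 3.8 × 10^-4
Here C₀/Ka ≈ 1.45, so the small-[H+] approximation fails. Use the quadratic:
[H+] = [−0.00038 + √(0.00038² + 8.36e-07)]/2 = 3.05 × 10^-4 M
pH = −log(3.05 × 10^-4) = 3.52

pH = 3.52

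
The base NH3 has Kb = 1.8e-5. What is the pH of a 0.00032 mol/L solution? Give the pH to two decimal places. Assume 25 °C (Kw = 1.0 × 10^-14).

NH3 + H2O ⇌ NH4+ + OH-
From the ICE table, Kb = [OH-]²/(0.00032 − [OH-]) = 1.8 × 10^-5.
The 5% rule fails; solving [OH-]² + Kb·[OH-] − Kb·C₀ = 0 exactly:
[OH-] = [−1.8e-05 + √(1.8e-05² + 2.3e-08)]/2 = 6.74 × 10^-5 M
pOH = −log(6.74 × 10^-5) = 4.17; pH = 14.00 − 4.17 = 9.83

pH = 9.83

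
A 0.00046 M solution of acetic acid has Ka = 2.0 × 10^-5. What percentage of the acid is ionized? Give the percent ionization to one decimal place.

CH3COOH ⇌ CH3COO- + H+; let x = [H+] at equilibrium.
Solve x² + 2e-05x − 9.2e-09 = 0 → x = 8.64 × 10^-5 M
Fraction ionized = 8.64 × 10^-5 / 0.00046 = 0.1878 → 18.8%

18.8%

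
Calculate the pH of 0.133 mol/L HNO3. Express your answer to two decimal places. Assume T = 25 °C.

HNO3 is a strong acid and dissociates completely, so [H+] = 0.133 M.
pH = -log(0.133) = 0.88

pH = 0.88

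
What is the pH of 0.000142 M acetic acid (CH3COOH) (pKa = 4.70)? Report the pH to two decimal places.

pH = 4.35

CH3COOH ⇌ CH3COO- + H+
Ka = 10^(−4.70) = 2.00 × 10^-5
From the ICE table, Ka = [H+]²/(0.000142 − [H+]) = 2.00 × 10^-5.
Here C₀/Ka ≈ 7.1, so the small-[H+] approximation fails. Use the quadratic:
[H+] = [−2e-05 + √(2e-05² + 1.14e-08)]/2 = 4.42 × 10^-5 M
pH = −log[H+] = −log(4.42 × 10^-5) = 4.35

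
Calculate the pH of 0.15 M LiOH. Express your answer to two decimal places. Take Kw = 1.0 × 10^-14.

LiOH is a strong base; [OH-] = 0.15 M.
pOH = -log(0.15) = 0.82
pH = 14.00 - 0.82 = 13.18

pH = 13.18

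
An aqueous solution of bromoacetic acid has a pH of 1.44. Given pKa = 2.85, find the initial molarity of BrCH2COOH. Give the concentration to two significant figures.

C₀ = 9.7 × 10^-1 M

[H+] = 10^(-1.44) = 3.63 × 10^-2 M = x
Ka = 10^(−2.85) = 1.41 × 10^-3
Ka = x²/(C₀ − x) ⇒ C₀ = x + x²/Ka
C₀ = 3.63 × 10^-2 + (3.63 × 10^-2)²/(1.41 × 10^-3) = 9.71 × 10^-1 M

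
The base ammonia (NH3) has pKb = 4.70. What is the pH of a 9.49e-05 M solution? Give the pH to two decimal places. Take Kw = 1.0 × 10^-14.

pH = 9.54

NH3 + H2O ⇌ NH4+ + OH-
Kb = 10^(−4.70) = 2.00 × 10^-5
From the ICE table, Kb = [OH-]²/(9.49e-05 − [OH-]) = 2.00 × 10^-5.
The 5% rule fails; solving [OH-]² + Kb·[OH-] − Kb·C₀ = 0 exactly:
[OH-] = [−2e-05 + √(2e-05² + 7.59e-09)]/2 = 3.47 × 10^-5 M
pOH = 4.46, so pH = 14.00 − pOH = 9.54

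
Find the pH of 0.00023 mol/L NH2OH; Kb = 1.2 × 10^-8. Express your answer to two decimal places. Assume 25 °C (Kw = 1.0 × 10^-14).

NH2OH + H2O ⇌ NH3OH+ + OH-
From the ICE table, Kb = [OH-]²/(0.00023 − [OH-]) = 1.2 × 10^-8.
Neglecting [OH-] in the denominator: [OH-] = √(1.2 × 10^-8 × 0.00023) = 1.66 × 10^-6 M
pOH = −log(1.66 × 10^-6) = 5.78; pH = 14.00 − 5.78 = 8.22

pH = 8.22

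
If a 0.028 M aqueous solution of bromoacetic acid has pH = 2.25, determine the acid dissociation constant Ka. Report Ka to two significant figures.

Ka = 1.4 × 10^-3

[H+] = 10^(-2.25) = 5.62 × 10^-3 M
At equilibrium [HA] = 0.028 − 5.62 × 10^-3 = 2.24 × 10^-2 M
Ka = [H+][A-]/[HA] = (5.62 × 10^-3)² / 2.24 × 10^-2 = 1.4 × 10^-3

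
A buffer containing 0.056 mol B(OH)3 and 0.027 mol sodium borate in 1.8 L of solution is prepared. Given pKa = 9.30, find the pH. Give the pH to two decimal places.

pH = pKa + log([A⁻]/[HA]) = 9.30 + log(0.027/0.056)
pH = 9.30 + (-0.317) = 8.98

pH = 8.98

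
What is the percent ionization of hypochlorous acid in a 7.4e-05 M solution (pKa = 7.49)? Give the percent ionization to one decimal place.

2.1%

HOCl ⇌ OCl- + H+; let x = [H+] at equilibrium.
Ka = 10^(−7.49) = 3.24 × 10^-8
x ≈ √(Ka·C₀) = √(3.24 × 10^-8 × 7.4e-05) = 1.55 × 10^-6 M
% ionization = x/C₀ × 100% = 1.55 × 10^-6/7.4e-05 × 100% = 2.1%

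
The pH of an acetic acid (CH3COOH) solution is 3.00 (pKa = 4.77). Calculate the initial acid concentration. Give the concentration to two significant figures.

[H+] = 10^(-3.00) = 1.00 × 10^-3 M = x
Ka = 10^(−4.77) = 1.70 × 10^-5
Ka = x²/(C₀ − x) ⇒ C₀ = x + x²/Ka
C₀ = 1.00 × 10^-3 + (1.00 × 10^-3)²/(1.70 × 10^-5) = 5.98 × 10^-2 M

C₀ = 6.0 × 10^-2 M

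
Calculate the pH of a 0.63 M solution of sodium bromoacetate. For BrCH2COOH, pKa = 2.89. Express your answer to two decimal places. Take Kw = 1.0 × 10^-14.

BrCH2COO- is the conjugate base of the weak acid BrCH2COOH.
Ka = 10^(−2.89) = 1.29 × 10^-3
Kb = Kw/Ka = 1.0×10^-14 / 1.29 × 10^-3 = 7.75 × 10^-12
Kb = x²/(0.63 − x) = 7.75 × 10^-12
Assume x ≪ 0.63: x ≈ √(7.75 × 10^-12 × 0.63) = 2.21 × 10^-6 M
pOH = 5.66, so pH = 14.00 − pOH = 8.34

pH = 8.34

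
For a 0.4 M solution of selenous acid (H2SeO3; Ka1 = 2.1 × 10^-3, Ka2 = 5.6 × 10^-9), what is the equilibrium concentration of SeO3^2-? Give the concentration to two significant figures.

First ionization gives [H+] ≈ [HSeO3-] = 2.80 × 10^-2 M.
Second step: Ka2 = [H+][SeO3^2-]/[HSeO3-] ≈ [SeO3^2-] (since [H+] ≈ [HSeO3-]).
So [SeO3^2-] ≈ Ka2.

5.6 × 10^-9 M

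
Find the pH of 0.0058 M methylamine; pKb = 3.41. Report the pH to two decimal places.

CH3NH2 + H2O ⇌ CH3NH3+ + OH-
Kb = 10^(−3.41) = 3.89 × 10^-4
Let x = [OH-] at equilibrium. Kb = x²/(0.0058 − x).
x is not negligible relative to C₀; solve x² + 0.000389·x − 2.26e-06 = 0.
x = (−Kb + √(Kb² + 4·Kb·C₀))/2 = 1.32 × 10^-3 M
pOH = −log(1.32 × 10^-3) = 2.88; pH = 14.00 − 2.88 = 11.12

pH = 11.12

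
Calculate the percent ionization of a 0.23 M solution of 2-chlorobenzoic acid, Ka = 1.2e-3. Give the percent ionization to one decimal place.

ClC6H4COOH ⇌ ClC6H4COO- + H+; let x = [H+] at equilibrium.
Ka = x²/(C₀ − x); solving the quadratic gives x = 1.60 × 10^-2 M.
Fraction ionized = 1.60 × 10^-2 / 0.23 = 0.0696 → 7.0%

7.0%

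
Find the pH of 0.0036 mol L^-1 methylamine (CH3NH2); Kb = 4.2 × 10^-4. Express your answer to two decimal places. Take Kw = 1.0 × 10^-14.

pH = 11.02

CH3NH2 + H2O ⇌ CH3NH3+ + OH-
Let x = [OH-] at equilibrium. Kb = x²/(0.0036 − x).
x is not negligible relative to C₀; solve x² + 0.00042·x − 1.51e-06 = 0.
x = [−0.00042 + √(0.00042² + 6.05e-06)]/2 = 1.04 × 10^-3 M
pOH = −log(1.04 × 10^-3) = 2.98; pH = 14.00 − 2.98 = 11.02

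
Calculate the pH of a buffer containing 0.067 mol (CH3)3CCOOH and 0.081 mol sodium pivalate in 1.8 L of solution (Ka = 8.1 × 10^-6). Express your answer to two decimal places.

pH = 5.17

pKa = −log(8.1 × 10^-6) = 5.092
Using pH = pKa + log([base]/[acid]) with [base]/[acid] = 0.081/0.067:
pH = 5.092 + (+0.082) = 5.17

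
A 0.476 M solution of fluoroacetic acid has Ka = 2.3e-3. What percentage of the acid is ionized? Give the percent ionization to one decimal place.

6.7%

FCH2COOH ⇌ FCH2COO- + H+; let x = [H+] at equilibrium.
Solve x² + 0.0023x − 0.00109 = 0 → x = 3.20 × 10^-2 M
Fraction ionized = 3.20 × 10^-2 / 0.476 = 0.0672 → 6.7%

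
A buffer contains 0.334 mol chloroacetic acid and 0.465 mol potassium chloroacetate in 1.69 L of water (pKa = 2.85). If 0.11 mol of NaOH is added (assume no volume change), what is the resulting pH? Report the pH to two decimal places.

OH- converts ClCH2COOH to ClCH2COO-: ClCH2COOH → 0.224 mol, ClCH2COO- → 0.575 mol.
Henderson–Hasselbalch with mole ratio 0.575/0.224: pH = 2.85 + (+0.409)

pH = 3.26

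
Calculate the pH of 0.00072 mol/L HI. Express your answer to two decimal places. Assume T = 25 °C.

HI is a strong acid and dissociates completely, so [H+] = 0.00072 M.
pH = -log(0.00072) = 3.14

pH = 3.14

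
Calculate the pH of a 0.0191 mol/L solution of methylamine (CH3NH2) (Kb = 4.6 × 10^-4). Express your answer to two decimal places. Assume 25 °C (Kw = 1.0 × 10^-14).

pH = 11.44

CH3NH2 + H2O ⇌ CH3NH3+ + OH-
Kb = [OH-]²/(0.0191 − [OH-]) = 4.6 × 10^-4
[OH-] is not negligible relative to C₀; solve [OH-]² + 0.00046·[OH-] − 8.79e-06 = 0.
[OH-] = [−0.00046 + √(0.00046² + 3.51e-05)]/2 = 2.74 × 10^-3 M
pOH = −log(2.74 × 10^-3) = 2.56; pH = 14.00 − 2.56 = 11.44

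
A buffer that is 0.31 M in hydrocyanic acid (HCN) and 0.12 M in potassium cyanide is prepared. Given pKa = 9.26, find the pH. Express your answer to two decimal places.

pH = pKa + log([A⁻]/[HA]) = 9.26 + log(0.12/0.31)
pH = 9.26 + (-0.412) = 8.85

pH = 8.85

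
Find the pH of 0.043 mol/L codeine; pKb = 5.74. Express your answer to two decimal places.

C18H21NO3 + H2O ⇌ C18H22NO3+ + OH-
Kb = 10^(−5.74) = 1.82 × 10^-6
From the ICE table, Kb = [OH-]²/(0.043 − [OH-]) = 1.82 × 10^-6.
Neglecting [OH-] in the denominator: [OH-] = √(1.82 × 10^-6 × 0.043) = 2.80 × 10^-4 M
pOH = −log(2.80 × 10^-4) = 3.55; pH = 14.00 − 3.55 = 10.45

pH = 10.45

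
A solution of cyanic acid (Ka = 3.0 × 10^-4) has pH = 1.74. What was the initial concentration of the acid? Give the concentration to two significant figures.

C₀ = 1.1 M

[H+] = 10^(-1.74) = 1.82 × 10^-2 M = x
Ka = x²/(C₀ − x) ⇒ C₀ = x + x²/Ka
C₀ = 1.82 × 10^-2 + (1.82 × 10^-2)²/(3.0 × 10^-4) = 1.12 M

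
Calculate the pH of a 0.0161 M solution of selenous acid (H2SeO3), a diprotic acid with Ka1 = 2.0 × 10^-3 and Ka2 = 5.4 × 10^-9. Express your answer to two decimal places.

Since Ka1 ≫ Ka2, the first ionization dominates [H+].
Ka1 = x²/(0.0161 − x) = 2.0 × 10^-3
Solving the quadratic: x = (−Ka1 + √(Ka1² + 4·Ka1·C₀))/2 = 4.76 × 10^-3 M
pH = −log(4.76 × 10^-3) = 2.32

pH = 2.32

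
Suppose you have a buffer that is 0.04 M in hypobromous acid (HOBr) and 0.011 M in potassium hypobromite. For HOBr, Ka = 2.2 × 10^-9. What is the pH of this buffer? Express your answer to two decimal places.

pKa = −log(2.2 × 10^-9) = 8.658
Using pH = pKa + log([base]/[acid]) with [base]/[acid] = 0.011/0.04:
pH = 8.658 + (-0.561) = 8.10

pH = 8.10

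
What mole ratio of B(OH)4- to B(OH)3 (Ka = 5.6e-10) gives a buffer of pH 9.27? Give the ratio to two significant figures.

pKa = -log(5.6 × 10^-10) = 9.252
pH = pKa + log(r) ⇒ log(r) = 9.27 − 9.252 = +0.018
r = [B(OH)4-]/[B(OH)3] = 10^(+0.018) = 1.04

ratio = 1.0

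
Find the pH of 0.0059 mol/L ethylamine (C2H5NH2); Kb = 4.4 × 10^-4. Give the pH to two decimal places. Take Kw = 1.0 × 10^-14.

pH = 11.15

C2H5NH2 + H2O ⇌ C2H5NH3+ + OH-
Kb = [OH-]²/(0.0059 − [OH-]) = 4.4 × 10^-4
Here C₀/Kb ≈ 13.4, so the small-[OH-] approximation fails. Use the quadratic:
[OH-] = (−Kb + √(Kb² + 4·Kb·C₀))/2 = 1.41 × 10^-3 M
pOH = −log(1.41 × 10^-3) = 2.85; pH = 14.00 − 2.85 = 11.15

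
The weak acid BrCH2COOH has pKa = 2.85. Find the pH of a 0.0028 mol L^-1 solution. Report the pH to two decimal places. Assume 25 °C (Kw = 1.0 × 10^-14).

BrCH2COOH ⇌ BrCH2COO- + H+
Ka = 10^(−2.85) = 1.41 × 10^-3
From the ICE table, Ka = [H+]²/(0.0028 − [H+]) = 1.41 × 10^-3.
Here C₀/Ka ≈ 1.99, so the small-[H+] approximation fails. Use the quadratic:
[H+] = [−0.00141 + √(0.00141² + 1.58e-05)]/2 = 1.40 × 10^-3 M
pH = −log[H+] = −log(1.40 × 10^-3) = 2.85

pH = 2.85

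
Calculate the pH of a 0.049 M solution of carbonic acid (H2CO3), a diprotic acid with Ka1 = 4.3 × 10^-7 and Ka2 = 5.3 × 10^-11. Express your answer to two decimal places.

Ka1 ≫ Ka2, so treat the first dissociation as the only significant source of H+.
Ka1 = x²/(0.049 − x) = 4.3 × 10^-7
x ≈ √(4.3 × 10^-7 × 0.049) = 1.45 × 10^-4 M
pH = −log(1.45 × 10^-4) = 3.84

pH = 3.84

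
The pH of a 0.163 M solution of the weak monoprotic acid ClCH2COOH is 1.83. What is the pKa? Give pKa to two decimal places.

[H+] = 10^(-1.83) = 1.48 × 10^-2 M
At equilibrium [HA] = 0.163 − 1.48 × 10^-2 = 1.48 × 10^-1 M
Ka = [H+][A-]/[HA] = (1.48 × 10^-2)² / 1.48 × 10^-1 = 1.48 × 10^-3
pKa = -log(1.48 × 10^-3) = 2.83

pKa = 2.83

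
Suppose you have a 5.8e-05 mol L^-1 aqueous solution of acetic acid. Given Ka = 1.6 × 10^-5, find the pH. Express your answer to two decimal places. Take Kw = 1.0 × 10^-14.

pH = 4.63

CH3COOH ⇌ CH3COO- + H+
Ka = [H+]²/(5.8e-05 − [H+]) = 1.6 × 10^-5
Here C₀/Ka ≈ 3.62, so the small-[H+] approximation fails. Use the quadratic:
[H+] = [−1.6e-05 + √(1.6e-05² + 3.71e-09)]/2 = 2.35 × 10^-5 M
pH = −log(2.35 × 10^-5) = 4.63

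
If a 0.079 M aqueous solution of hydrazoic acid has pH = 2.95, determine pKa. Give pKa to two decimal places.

[H+] = 10^(-2.95) = 1.12 × 10^-3 M
At equilibrium [HA] = 0.079 − 1.12 × 10^-3 = 7.79 × 10^-2 M
Ka = [H+][A-]/[HA] = (1.12 × 10^-3)² / 7.79 × 10^-2 = 1.61 × 10^-5
pKa = -log(1.61 × 10^-5) = 4.79

pKa = 4.79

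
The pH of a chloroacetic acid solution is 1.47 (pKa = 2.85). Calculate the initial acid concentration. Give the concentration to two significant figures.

C₀ = 8.5 × 10^-1 M

[H+] = 10^(-1.47) = 3.39 × 10^-2 M = x
Ka = 10^(−2.85) = 1.41 × 10^-3
Ka = x²/(C₀ − x) ⇒ C₀ = x + x²/Ka
C₀ = 3.39 × 10^-2 + (3.39 × 10^-2)²/(1.41 × 10^-3) = 8.49 × 10^-1 M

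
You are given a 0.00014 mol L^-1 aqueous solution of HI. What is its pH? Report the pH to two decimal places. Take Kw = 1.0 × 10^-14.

pH = 3.85

HI is a strong acid and dissociates completely, so [H+] = 0.00014 M.
pH = -log(0.00014) = 3.85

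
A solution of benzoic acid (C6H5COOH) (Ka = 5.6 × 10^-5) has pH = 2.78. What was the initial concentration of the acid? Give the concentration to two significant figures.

C₀ = 5.1 × 10^-2 M

[H+] = 10^(-2.78) = 1.66 × 10^-3 M = x
Ka = x²/(C₀ − x) ⇒ C₀ = x + x²/Ka
C₀ = 1.66 × 10^-3 + (1.66 × 10^-3)²/(5.6 × 10^-5) = 5.09 × 10^-2 M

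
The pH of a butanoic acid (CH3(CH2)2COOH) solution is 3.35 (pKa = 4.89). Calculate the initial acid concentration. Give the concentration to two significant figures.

[H+] = 10^(-3.35) = 4.47 × 10^-4 M = x
Ka = 10^(−4.89) = 1.29 × 10^-5
Ka = x²/(C₀ − x) ⇒ C₀ = x + x²/Ka
C₀ = 4.47 × 10^-4 + (4.47 × 10^-4)²/(1.29 × 10^-5) = 1.59 × 10^-2 M

C₀ = 1.6 × 10^-2 M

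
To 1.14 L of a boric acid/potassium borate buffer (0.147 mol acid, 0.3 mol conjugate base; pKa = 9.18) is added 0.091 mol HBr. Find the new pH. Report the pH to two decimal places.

pH = 9.12

Added H+ converts B(OH)4- to B(OH)3: B(OH)3 → 0.238 mol, B(OH)4- → 0.209 mol.
pH = pKa + log(n_B(OH)4-/n_B(OH)3) = 9.18 + log(0.209/0.238) = 9.18 + (-0.056)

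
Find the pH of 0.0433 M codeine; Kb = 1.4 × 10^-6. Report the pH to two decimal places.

C18H21NO3 + H2O ⇌ C18H22NO3+ + OH-
From the ICE table, Kb = [OH-]²/(0.0433 − [OH-]) = 1.4 × 10^-6.
Since Kb ≪ C₀, [OH-] ≈ √(Kb·C₀) = 2.46 × 10^-4 M.
Check: 0.57% ionized — well under 5%, approximation valid.
pOH = 3.61, so pH = 14.00 − pOH = 10.39

pH = 10.39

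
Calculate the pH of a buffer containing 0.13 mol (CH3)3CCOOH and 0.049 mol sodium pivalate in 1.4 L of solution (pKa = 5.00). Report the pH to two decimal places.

pH = 4.58

Using pH = pKa + log([base]/[acid]) with [base]/[acid] = 0.049/0.13:
pH = 5.00 + (-0.424) = 4.58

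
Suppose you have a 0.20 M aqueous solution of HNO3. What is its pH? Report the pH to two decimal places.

HNO3 is a strong acid and dissociates completely, so [H+] = 0.20 M.
pH = -log(0.2) = 0.70

pH = 0.70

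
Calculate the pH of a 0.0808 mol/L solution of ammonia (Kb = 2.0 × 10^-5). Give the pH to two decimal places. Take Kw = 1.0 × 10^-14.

NH3 + H2O ⇌ NH4+ + OH-
From the ICE table, Kb = x²/(0.0808 − x) = 2.0 × 10^-5.
Since Kb ≪ C₀, x ≈ √(Kb·C₀) = 1.27 × 10^-3 M.
pOH = −log(1.27 × 10^-3) = 2.90; pH = 14.00 − 2.90 = 11.10

pH = 11.10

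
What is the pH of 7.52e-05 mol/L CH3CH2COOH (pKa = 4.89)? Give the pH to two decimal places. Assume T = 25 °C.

CH3CH2COOH ⇌ CH3CH2COO- + H+
Ka = 10^(−4.89) = 1.29 × 10^-5
Let x = [H+] at equilibrium. Ka = x²/(7.52e-05 − x).
x is not negligible relative to C₀; solve x² + 1.29e-05·x − 9.7e-10 = 0.
x = [−1.29e-05 + √(1.29e-05² + 3.88e-09)]/2 = 2.54 × 10^-5 M
pH = −log(2.54 × 10^-5) = 4.60

pH = 4.60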